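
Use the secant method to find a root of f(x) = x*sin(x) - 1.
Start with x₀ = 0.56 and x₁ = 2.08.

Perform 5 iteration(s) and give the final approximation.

f(x) = x*sin(x) - 1
x₀ = 0.56, x₁ = 2.08

Secant formula: x_{n+1} = x_n - f(x_n)(x_n - x_{n-1})/(f(x_n) - f(x_{n-1}))

Iteration 1:
  f(0.560000) = -0.702536
  f(2.080000) = 0.816117
  x_2 = 2.080000 - 0.816117×(2.080000 - 0.560000)/(0.816117 - (-0.702536))
       = 1.263159
Iteration 2:
  f(2.080000) = 0.816117
  f(1.263159) = 0.203856
  x_3 = 1.263159 - 0.203856×(1.263159 - 2.080000)/(0.203856 - 0.816117)
       = 0.991187
Iteration 3:
  f(1.263159) = 0.203856
  f(0.991187) = -0.170697
  x_4 = 0.991187 - (-0.170697)×(0.991187 - 1.263159)/(-0.170697 - 0.203856)
       = 1.115134
Iteration 4:
  f(0.991187) = -0.170697
  f(1.115134) = 0.001357
  x_5 = 1.115134 - 0.001357×(1.115134 - 0.991187)/(0.001357 - (-0.170697))
       = 1.114157
Iteration 5:
  f(1.115134) = 0.001357
  f(1.114157) = -0.000001
  x_6 = 1.114157 - (-0.000001)×(1.114157 - 1.115134)/(-0.000001 - 0.001357)
       = 1.114157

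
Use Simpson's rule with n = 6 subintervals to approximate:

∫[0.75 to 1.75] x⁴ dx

f(x) = x⁴
a = 0.75, b = 1.75, n = 6
h = (b - a)/n = 0.166667

Simpson's rule: (h/3)[f(x₀) + 4f(x₁) + 2f(x₂) + ... + f(xₙ)]

x_0 = 0.7500, f(x_0) = 0.316406, coefficient = 1
x_1 = 0.9167, f(x_1) = 0.706067, coefficient = 4
x_2 = 1.0833, f(x_2) = 1.377363, coefficient = 2
x_3 = 1.2500, f(x_3) = 2.441406, coefficient = 4
x_4 = 1.4167, f(x_4) = 4.027826, coefficient = 2
x_5 = 1.5833, f(x_5) = 6.284770, coefficient = 4
x_6 = 1.7500, f(x_6) = 9.378906, coefficient = 1

I ≈ (0.166667/3) × 58.234664 = 3.235259
Exact value: 3.235156
Error: 0.000103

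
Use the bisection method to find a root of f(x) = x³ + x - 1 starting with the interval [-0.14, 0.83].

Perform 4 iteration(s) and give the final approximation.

f(x) = x³ + x - 1
Initial interval: [-0.14, 0.83]

Iteration 1:
  c_1 = (-0.140000 + 0.830000)/2 = 0.345000
  f(c_1) = f(0.345000) = -0.613936
  f(a) × f(c) ≥ 0, new interval: [0.345000, 0.830000]
Iteration 2:
  c_2 = (0.345000 + 0.830000)/2 = 0.587500
  f(c_2) = f(0.587500) = -0.209721
  f(a) × f(c) ≥ 0, new interval: [0.587500, 0.830000]
Iteration 3:
  c_3 = (0.587500 + 0.830000)/2 = 0.708750
  f(c_3) = f(0.708750) = 0.064774
  f(a) × f(c) < 0, new interval: [0.587500, 0.708750]
Iteration 4:
  c_4 = (0.587500 + 0.708750)/2 = 0.648125
  f(c_4) = f(0.648125) = -0.079620
  f(a) × f(c) ≥ 0, new interval: [0.648125, 0.708750]

After 4 iteration(s), the approximation is c_4 = 0.648125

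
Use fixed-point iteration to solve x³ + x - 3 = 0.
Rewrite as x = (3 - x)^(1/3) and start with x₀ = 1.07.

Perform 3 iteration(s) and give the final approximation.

Equation: x³ + x - 3 = 0
Fixed-point form: x = (3 - x)^(1/3)
x₀ = 1.07

x_1 = g(1.070000) = 1.245047
x_2 = g(1.245047) = 1.206207
x_3 = g(1.206207) = 1.215041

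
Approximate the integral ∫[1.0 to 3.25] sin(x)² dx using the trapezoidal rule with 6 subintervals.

f(x) = sin(x)²
a = 1.0, b = 3.25, n = 6
h = (b - a)/n = 0.375000

Trapezoidal rule: (h/2)[f(x₀) + 2f(x₁) + 2f(x₂) + ... + f(xₙ)]

x_0 = 1.0000, f(x_0) = 0.708073, coefficient = 1
x_1 = 1.3750, f(x_1) = 0.962151, coefficient = 2
x_2 = 1.7500, f(x_2) = 0.968228, coefficient = 2
x_3 = 2.1250, f(x_3) = 0.723044, coefficient = 2
x_4 = 2.5000, f(x_4) = 0.358169, coefficient = 2
x_5 = 2.8750, f(x_5) = 0.069404, coefficient = 2
x_6 = 3.2500, f(x_6) = 0.011706, coefficient = 1

I ≈ (0.375000/2) × 6.881772 = 1.290332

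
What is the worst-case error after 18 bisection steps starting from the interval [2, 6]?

Bisection error bound: |error| ≤ (b-a)/2^n
|error| ≤ (6 - 2)/2^18 = 4/2^18
|error| ≤ 0.0000152588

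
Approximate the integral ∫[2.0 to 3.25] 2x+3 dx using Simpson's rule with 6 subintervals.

f(x) = 2x+3
a = 2.0, b = 3.25, n = 6
h = (b - a)/n = 0.208333

Simpson's rule: (h/3)[f(x₀) + 4f(x₁) + 2f(x₂) + ... + f(xₙ)]

x_0 = 2.0000, f(x_0) = 7.000000, coefficient = 1
x_1 = 2.2083, f(x_1) = 7.416667, coefficient = 4
x_2 = 2.4167, f(x_2) = 7.833333, coefficient = 2
x_3 = 2.6250, f(x_3) = 8.250000, coefficient = 4
x_4 = 2.8333, f(x_4) = 8.666667, coefficient = 2
x_5 = 3.0417, f(x_5) = 9.083333, coefficient = 4
x_6 = 3.2500, f(x_6) = 9.500000, coefficient = 1

I ≈ (0.208333/3) × 148.500000 = 10.312500
Exact value: 10.312500
Error: 0.000000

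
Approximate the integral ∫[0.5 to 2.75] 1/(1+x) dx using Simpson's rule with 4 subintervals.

f(x) = 1/(1+x)
a = 0.5, b = 2.75, n = 4
h = (b - a)/n = 0.562500

Simpson's rule: (h/3)[f(x₀) + 4f(x₁) + 2f(x₂) + ... + f(xₙ)]

x_0 = 0.5000, f(x_0) = 0.666667, coefficient = 1
x_1 = 1.0625, f(x_1) = 0.484848, coefficient = 4
x_2 = 1.6250, f(x_2) = 0.380952, coefficient = 2
x_3 = 2.1875, f(x_3) = 0.313725, coefficient = 4
x_4 = 2.7500, f(x_4) = 0.266667, coefficient = 1

I ≈ (0.562500/3) × 4.889534 = 0.916788
Exact value: 0.916291
Error: 0.000497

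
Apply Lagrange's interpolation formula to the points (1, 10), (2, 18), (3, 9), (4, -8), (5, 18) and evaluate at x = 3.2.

Lagrange interpolation formula:
P(x) = Σ yᵢ × Lᵢ(x)
where Lᵢ(x) = Π_{j≠i} (x - xⱼ)/(xᵢ - xⱼ)

L_0(3.2) = (3.2 - 2)/(1 - 2) × (3.2 - 3)/(1 - 3) × (3.2 - 4)/(1 - 4) × (3.2 - 5)/(1 - 5) = 0.014400
L_1(3.2) = (3.2 - 1)/(2 - 1) × (3.2 - 3)/(2 - 3) × (3.2 - 4)/(2 - 4) × (3.2 - 5)/(2 - 5) = -0.105600
L_2(3.2) = (3.2 - 1)/(3 - 1) × (3.2 - 2)/(3 - 2) × (3.2 - 4)/(3 - 4) × (3.2 - 5)/(3 - 5) = 0.950400
L_3(3.2) = (3.2 - 1)/(4 - 1) × (3.2 - 2)/(4 - 2) × (3.2 - 3)/(4 - 3) × (3.2 - 5)/(4 - 5) = 0.158400
L_4(3.2) = (3.2 - 1)/(5 - 1) × (3.2 - 2)/(5 - 2) × (3.2 - 3)/(5 - 3) × (3.2 - 4)/(5 - 4) = -0.017600

P(3.2) = 10×L_0(3.2) + 18×L_1(3.2) + 9×L_2(3.2) + (-8)×L_3(3.2) + 18×L_4(3.2)
P(3.2) = 5.212800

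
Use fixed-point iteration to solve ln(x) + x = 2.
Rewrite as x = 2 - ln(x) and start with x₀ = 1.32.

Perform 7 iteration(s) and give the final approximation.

Equation: ln(x) + x = 2
Fixed-point form: x = 2 - ln(x)
x₀ = 1.32

x_1 = g(1.320000) = 1.722368
x_2 = g(1.722368) = 1.456300
x_3 = g(1.456300) = 1.624101
x_4 = g(1.624101) = 1.515045
x_5 = g(1.515045) = 1.584555
x_6 = g(1.584555) = 1.539697
x_7 = g(1.539697) = 1.568415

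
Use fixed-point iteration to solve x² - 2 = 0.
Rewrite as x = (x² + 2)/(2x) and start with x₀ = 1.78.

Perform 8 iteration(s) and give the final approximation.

Equation: x² - 2 = 0
Fixed-point form: x = (x² + 2)/(2x)
x₀ = 1.78

x_1 = g(1.780000) = 1.451798
x_2 = g(1.451798) = 1.414700
x_3 = g(1.414700) = 1.414214
x_4 = g(1.414214) = 1.414214
x_5 = g(1.414214) = 1.414214
x_6 = g(1.414214) = 1.414214
x_7 = g(1.414214) = 1.414214
x_8 = g(1.414214) = 1.414214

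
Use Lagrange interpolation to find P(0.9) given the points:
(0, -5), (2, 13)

Lagrange interpolation formula:
P(x) = Σ yᵢ × Lᵢ(x)
where Lᵢ(x) = Π_{j≠i} (x - xⱼ)/(xᵢ - xⱼ)

L_0(0.9) = (0.9 - 2)/(0 - 2) = 0.550000
L_1(0.9) = (0.9 - 0)/(2 - 0) = 0.450000

P(0.9) = (-5)×L_0(0.9) + 13×L_1(0.9)
P(0.9) = 3.100000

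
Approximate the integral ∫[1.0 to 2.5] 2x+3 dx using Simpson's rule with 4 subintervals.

f(x) = 2x+3
a = 1.0, b = 2.5, n = 4
h = (b - a)/n = 0.375000

Simpson's rule: (h/3)[f(x₀) + 4f(x₁) + 2f(x₂) + ... + f(xₙ)]

x_0 = 1.0000, f(x_0) = 5.000000, coefficient = 1
x_1 = 1.3750, f(x_1) = 5.750000, coefficient = 4
x_2 = 1.7500, f(x_2) = 6.500000, coefficient = 2
x_3 = 2.1250, f(x_3) = 7.250000, coefficient = 4
x_4 = 2.5000, f(x_4) = 8.000000, coefficient = 1

I ≈ (0.375000/3) × 78.000000 = 9.750000
Exact value: 9.750000
Error: 0.000000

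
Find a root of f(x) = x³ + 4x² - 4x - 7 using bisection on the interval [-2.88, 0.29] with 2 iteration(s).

f(x) = x³ + 4x² - 4x - 7
Initial interval: [-2.88, 0.29]

Iteration 1:
  c_1 = (-2.880000 + 0.290000)/2 = -1.295000
  f(c_1) = f(-1.295000) = 2.716353
  f(a) × f(c) ≥ 0, new interval: [-1.295000, 0.290000]
Iteration 2:
  c_2 = (-1.295000 + 0.290000)/2 = -0.502500
  f(c_2) = f(-0.502500) = -4.106859
  f(a) × f(c) < 0, new interval: [-1.295000, -0.502500]

After 2 iteration(s), the approximation is c_2 = -0.502500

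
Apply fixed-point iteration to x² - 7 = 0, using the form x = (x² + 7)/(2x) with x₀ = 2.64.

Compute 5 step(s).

Equation: x² - 7 = 0
Fixed-point form: x = (x² + 7)/(2x)
x₀ = 2.64

x_1 = g(2.640000) = 2.645758
x_2 = g(2.645758) = 2.645751
x_3 = g(2.645751) = 2.645751
x_4 = g(2.645751) = 2.645751
x_5 = g(2.645751) = 2.645751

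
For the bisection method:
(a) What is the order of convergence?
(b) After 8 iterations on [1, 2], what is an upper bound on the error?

(a) Bisection has linear (order 1) convergence; the error is halved each step.

(b) Error bound = (b-a)/2^n = (2 - 1)/2^{8}
    = 1/2^{8}

(a) 1 (linear); (b) error ≤ 3.91e-03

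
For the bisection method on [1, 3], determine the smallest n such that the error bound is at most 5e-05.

We need (b-a)/2^n ≤ 5e-05
(3 - 1)/2^n ≤ 5e-05
2/2^n ≤ 5e-05
2^n ≥ 40000
n ≥ log₂(40000) = 15.29
n ≥ 16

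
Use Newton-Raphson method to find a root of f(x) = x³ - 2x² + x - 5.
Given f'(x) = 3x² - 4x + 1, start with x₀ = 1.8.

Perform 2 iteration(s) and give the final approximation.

f(x) = x³ - 2x² + x - 5
f'(x) = 3x² - 4x + 1
x₀ = 1.8

Newton-Raphson formula: x_{n+1} = x_n - f(x_n)/f'(x_n)

Iteration 1:
  f(1.800000) = -3.848000
  f'(1.800000) = 3.520000
  x_1 = 1.800000 - (-3.848000)/3.520000 = 2.893182
Iteration 2:
  f(2.893182) = 5.369561
  f'(2.893182) = 14.538776
  x_2 = 2.893182 - 5.369561/14.538776 = 2.523855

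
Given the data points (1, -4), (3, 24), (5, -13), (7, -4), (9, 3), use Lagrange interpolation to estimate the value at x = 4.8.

Lagrange interpolation formula:
P(x) = Σ yᵢ × Lᵢ(x)
where Lᵢ(x) = Π_{j≠i} (x - xⱼ)/(xᵢ - xⱼ)

L_0(4.8) = (4.8 - 3)/(1 - 3) × (4.8 - 5)/(1 - 5) × (4.8 - 7)/(1 - 7) × (4.8 - 9)/(1 - 9) = -0.008663
L_1(4.8) = (4.8 - 1)/(3 - 1) × (4.8 - 5)/(3 - 5) × (4.8 - 7)/(3 - 7) × (4.8 - 9)/(3 - 9) = 0.073150
L_2(4.8) = (4.8 - 1)/(5 - 1) × (4.8 - 3)/(5 - 3) × (4.8 - 7)/(5 - 7) × (4.8 - 9)/(5 - 9) = 0.987525
L_3(4.8) = (4.8 - 1)/(7 - 1) × (4.8 - 3)/(7 - 3) × (4.8 - 5)/(7 - 5) × (4.8 - 9)/(7 - 9) = -0.059850
L_4(4.8) = (4.8 - 1)/(9 - 1) × (4.8 - 3)/(9 - 3) × (4.8 - 5)/(9 - 5) × (4.8 - 7)/(9 - 7) = 0.007838

P(4.8) = (-4)×L_0(4.8) + 24×L_1(4.8) + (-13)×L_2(4.8) + (-4)×L_3(4.8) + 3×L_4(4.8)
P(4.8) = -10.784662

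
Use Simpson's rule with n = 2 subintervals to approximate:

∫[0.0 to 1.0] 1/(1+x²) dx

f(x) = 1/(1+x²)
a = 0.0, b = 1.0, n = 2
h = (b - a)/n = 0.500000

Simpson's rule: (h/3)[f(x₀) + 4f(x₁) + 2f(x₂) + ... + f(xₙ)]

x_0 = 0.0000, f(x_0) = 1.000000, coefficient = 1
x_1 = 0.5000, f(x_1) = 0.800000, coefficient = 4
x_2 = 1.0000, f(x_2) = 0.500000, coefficient = 1

I ≈ (0.500000/3) × 4.700000 = 0.783333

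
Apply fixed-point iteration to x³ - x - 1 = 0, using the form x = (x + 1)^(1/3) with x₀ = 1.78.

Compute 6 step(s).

Equation: x³ - x - 1 = 0
Fixed-point form: x = (x + 1)^(1/3)
x₀ = 1.78

x_1 = g(1.780000) = 1.406096
x_2 = g(1.406096) = 1.339998
x_3 = g(1.339998) = 1.327614
x_4 = g(1.327614) = 1.325268
x_5 = g(1.325268) = 1.324822
x_6 = g(1.324822) = 1.324738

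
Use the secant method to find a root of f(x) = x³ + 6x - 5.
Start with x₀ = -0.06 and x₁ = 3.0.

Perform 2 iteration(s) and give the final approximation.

f(x) = x³ + 6x - 5
x₀ = -0.06, x₁ = 3.0

Secant formula: x_{n+1} = x_n - f(x_n)(x_n - x_{n-1})/(f(x_n) - f(x_{n-1}))

Iteration 1:
  f(-0.060000) = -5.360216
  f(3.000000) = 40.000000
  x_2 = 3.000000 - 40.000000×(3.000000 - (-0.060000))/(40.000000 - (-5.360216))
       = 0.301600
Iteration 2:
  f(3.000000) = 40.000000
  f(0.301600) = -3.162965
  x_3 = 0.301600 - (-3.162965)×(0.301600 - 3.000000)/(-3.162965 - 40.000000)
       = 0.499338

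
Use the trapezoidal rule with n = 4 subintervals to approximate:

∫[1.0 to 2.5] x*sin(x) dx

f(x) = x*sin(x)
a = 1.0, b = 2.5, n = 4
h = (b - a)/n = 0.375000

Trapezoidal rule: (h/2)[f(x₀) + 2f(x₁) + 2f(x₂) + ... + f(xₙ)]

x_0 = 1.0000, f(x_0) = 0.841471, coefficient = 1
x_1 = 1.3750, f(x_1) = 1.348728, coefficient = 2
x_2 = 1.7500, f(x_2) = 1.721975, coefficient = 2
x_3 = 2.1250, f(x_3) = 1.806930, coefficient = 2
x_4 = 2.5000, f(x_4) = 1.496180, coefficient = 1

I ≈ (0.375000/2) × 12.092917 = 2.267422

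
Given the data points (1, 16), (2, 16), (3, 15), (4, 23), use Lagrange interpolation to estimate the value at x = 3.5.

Lagrange interpolation formula:
P(x) = Σ yᵢ × Lᵢ(x)
where Lᵢ(x) = Π_{j≠i} (x - xⱼ)/(xᵢ - xⱼ)

L_0(3.5) = (3.5 - 2)/(1 - 2) × (3.5 - 3)/(1 - 3) × (3.5 - 4)/(1 - 4) = 0.062500
L_1(3.5) = (3.5 - 1)/(2 - 1) × (3.5 - 3)/(2 - 3) × (3.5 - 4)/(2 - 4) = -0.312500
L_2(3.5) = (3.5 - 1)/(3 - 1) × (3.5 - 2)/(3 - 2) × (3.5 - 4)/(3 - 4) = 0.937500
L_3(3.5) = (3.5 - 1)/(4 - 1) × (3.5 - 2)/(4 - 2) × (3.5 - 3)/(4 - 3) = 0.312500

P(3.5) = 16×L_0(3.5) + 16×L_1(3.5) + 15×L_2(3.5) + 23×L_3(3.5)
P(3.5) = 17.250000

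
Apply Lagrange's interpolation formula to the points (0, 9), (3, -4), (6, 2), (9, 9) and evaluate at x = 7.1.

Lagrange interpolation formula:
P(x) = Σ yᵢ × Lᵢ(x)
where Lᵢ(x) = Π_{j≠i} (x - xⱼ)/(xᵢ - xⱼ)

L_0(7.1) = (7.1 - 3)/(0 - 3) × (7.1 - 6)/(0 - 6) × (7.1 - 9)/(0 - 9) = 0.052895
L_1(7.1) = (7.1 - 0)/(3 - 0) × (7.1 - 6)/(3 - 6) × (7.1 - 9)/(3 - 9) = -0.274796
L_2(7.1) = (7.1 - 0)/(6 - 0) × (7.1 - 3)/(6 - 3) × (7.1 - 9)/(6 - 9) = 1.024241
L_3(7.1) = (7.1 - 0)/(9 - 0) × (7.1 - 3)/(9 - 3) × (7.1 - 6)/(9 - 6) = 0.197660

P(7.1) = 9×L_0(7.1) + (-4)×L_1(7.1) + 2×L_2(7.1) + 9×L_3(7.1)
P(7.1) = 5.402667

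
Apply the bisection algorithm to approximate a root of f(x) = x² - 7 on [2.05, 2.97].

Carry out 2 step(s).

f(x) = x² - 7
Initial interval: [2.05, 2.97]

Iteration 1:
  c_1 = (2.050000 + 2.970000)/2 = 2.510000
  f(c_1) = f(2.510000) = -0.699900
  f(a) × f(c) ≥ 0, new interval: [2.510000, 2.970000]
Iteration 2:
  c_2 = (2.510000 + 2.970000)/2 = 2.740000
  f(c_2) = f(2.740000) = 0.507600
  f(a) × f(c) < 0, new interval: [2.510000, 2.740000]

After 2 iteration(s), the approximation is c_2 = 2.740000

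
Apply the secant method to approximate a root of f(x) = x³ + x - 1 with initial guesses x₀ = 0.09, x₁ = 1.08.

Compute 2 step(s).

f(x) = x³ + x - 1
x₀ = 0.09, x₁ = 1.08

Secant formula: x_{n+1} = x_n - f(x_n)(x_n - x_{n-1})/(f(x_n) - f(x_{n-1}))

Iteration 1:
  f(0.090000) = -0.909271
  f(1.080000) = 1.339712
  x_2 = 1.080000 - 1.339712×(1.080000 - 0.090000)/(1.339712 - (-0.909271))
       = 0.490260
Iteration 2:
  f(1.080000) = 1.339712
  f(0.490260) = -0.391903
  x_3 = 0.490260 - (-0.391903)×(0.490260 - 1.080000)/(-0.391903 - 1.339712)
       = 0.623731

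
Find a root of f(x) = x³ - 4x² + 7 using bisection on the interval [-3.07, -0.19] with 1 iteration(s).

f(x) = x³ - 4x² + 7
Initial interval: [-3.07, -0.19]

Iteration 1:
  c_1 = (-3.070000 + (-0.190000))/2 = -1.630000
  f(c_1) = f(-1.630000) = -7.958347
  f(a) × f(c) ≥ 0, new interval: [-1.630000, -0.190000]

After 1 iteration(s), the approximation is c_1 = -1.630000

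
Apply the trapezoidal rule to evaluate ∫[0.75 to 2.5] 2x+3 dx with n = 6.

f(x) = 2x+3
a = 0.75, b = 2.5, n = 6
h = (b - a)/n = 0.291667

Trapezoidal rule: (h/2)[f(x₀) + 2f(x₁) + 2f(x₂) + ... + f(xₙ)]

x_0 = 0.7500, f(x_0) = 4.500000, coefficient = 1
x_1 = 1.0417, f(x_1) = 5.083333, coefficient = 2
x_2 = 1.3333, f(x_2) = 5.666667, coefficient = 2
x_3 = 1.6250, f(x_3) = 6.250000, coefficient = 2
x_4 = 1.9167, f(x_4) = 6.833333, coefficient = 2
x_5 = 2.2083, f(x_5) = 7.416667, coefficient = 2
x_6 = 2.5000, f(x_6) = 8.000000, coefficient = 1

I ≈ (0.291667/2) × 75.000000 = 10.937500
Exact value: 10.937500
Error: 0.000000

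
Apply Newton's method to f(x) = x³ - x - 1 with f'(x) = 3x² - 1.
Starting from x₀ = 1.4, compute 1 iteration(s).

f(x) = x³ - x - 1
f'(x) = 3x² - 1
x₀ = 1.4

Newton-Raphson formula: x_{n+1} = x_n - f(x_n)/f'(x_n)

Iteration 1:
  f(1.400000) = 0.344000
  f'(1.400000) = 4.880000
  x_1 = 1.400000 - 0.344000/4.880000 = 1.329508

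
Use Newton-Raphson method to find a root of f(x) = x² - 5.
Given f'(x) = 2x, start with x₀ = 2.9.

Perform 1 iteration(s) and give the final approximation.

f(x) = x² - 5
f'(x) = 2x
x₀ = 2.9

Newton-Raphson formula: x_{n+1} = x_n - f(x_n)/f'(x_n)

Iteration 1:
  f(2.900000) = 3.410000
  f'(2.900000) = 5.800000
  x_1 = 2.900000 - 3.410000/5.800000 = 2.312069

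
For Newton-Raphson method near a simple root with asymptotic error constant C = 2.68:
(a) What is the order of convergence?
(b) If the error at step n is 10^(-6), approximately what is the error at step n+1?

(a) Newton-Raphson has quadratic (order 2) convergence near simple roots.
    This means |e_{n+1}| ≈ C|e_n|².

(b) With |e_n| = 10^(-6) and C = 2.68:
    |e_{n+1}| ≈ 2.68 × (10^(-6))² = 2.68 × 10^(-12)

(a) 2 (quadratic); (b) |e_{n+1}| ≈ 2.680e-12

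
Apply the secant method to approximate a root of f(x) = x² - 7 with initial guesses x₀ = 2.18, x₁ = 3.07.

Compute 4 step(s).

f(x) = x² - 7
x₀ = 2.18, x₁ = 3.07

Secant formula: x_{n+1} = x_n - f(x_n)(x_n - x_{n-1})/(f(x_n) - f(x_{n-1}))

Iteration 1:
  f(2.180000) = -2.247600
  f(3.070000) = 2.424900
  x_2 = 3.070000 - 2.424900×(3.070000 - 2.180000)/(2.424900 - (-2.247600))
       = 2.608114
Iteration 2:
  f(3.070000) = 2.424900
  f(2.608114) = -0.197740
  x_3 = 2.608114 - (-0.197740)×(2.608114 - 3.070000)/(-0.197740 - 2.424900)
       = 2.642939
Iteration 3:
  f(2.608114) = -0.197740
  f(2.642939) = -0.014872
  x_4 = 2.642939 - (-0.014872)×(2.642939 - 2.608114)/(-0.014872 - (-0.197740))
       = 2.645771
Iteration 4:
  f(2.642939) = -0.014872
  f(2.645771) = 0.000107
  x_5 = 2.645771 - 0.000107×(2.645771 - 2.642939)/(0.000107 - (-0.014872))
       = 2.645751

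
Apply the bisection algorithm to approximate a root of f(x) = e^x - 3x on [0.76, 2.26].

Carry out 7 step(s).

f(x) = e^x - 3x
Initial interval: [0.76, 2.26]

Iteration 1:
  c_1 = (0.760000 + 2.260000)/2 = 1.510000
  f(c_1) = f(1.510000) = -0.003269
  f(a) × f(c) ≥ 0, new interval: [1.510000, 2.260000]
Iteration 2:
  c_2 = (1.510000 + 2.260000)/2 = 1.885000
  f(c_2) = f(1.885000) = 0.931354
  f(a) × f(c) < 0, new interval: [1.510000, 1.885000]
Iteration 3:
  c_3 = (1.510000 + 1.885000)/2 = 1.697500
  f(c_3) = f(1.697500) = 0.367780
  f(a) × f(c) < 0, new interval: [1.510000, 1.697500]
Iteration 4:
  c_4 = (1.510000 + 1.697500)/2 = 1.603750
  f(c_4) = f(1.603750) = 0.160391
  f(a) × f(c) < 0, new interval: [1.510000, 1.603750]
Iteration 5:
  c_5 = (1.510000 + 1.603750)/2 = 1.556875
  f(c_5) = f(1.556875) = 0.073348
  f(a) × f(c) < 0, new interval: [1.510000, 1.556875]
Iteration 6:
  c_6 = (1.510000 + 1.556875)/2 = 1.533437
  f(c_6) = f(1.533437) = 0.033767
  f(a) × f(c) < 0, new interval: [1.510000, 1.533437]
Iteration 7:
  c_7 = (1.510000 + 1.533437)/2 = 1.521719
  f(c_7) = f(1.521719) = 0.014934
  f(a) × f(c) < 0, new interval: [1.510000, 1.521719]

After 7 iteration(s), the approximation is c_7 = 1.521719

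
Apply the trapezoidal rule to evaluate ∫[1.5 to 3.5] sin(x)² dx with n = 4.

f(x) = sin(x)²
a = 1.5, b = 3.5, n = 4
h = (b - a)/n = 0.500000

Trapezoidal rule: (h/2)[f(x₀) + 2f(x₁) + 2f(x₂) + ... + f(xₙ)]

x_0 = 1.5000, f(x_0) = 0.994996, coefficient = 1
x_1 = 2.0000, f(x_1) = 0.826822, coefficient = 2
x_2 = 2.5000, f(x_2) = 0.358169, coefficient = 2
x_3 = 3.0000, f(x_3) = 0.019915, coefficient = 2
x_4 = 3.5000, f(x_4) = 0.123049, coefficient = 1

I ≈ (0.500000/2) × 3.527856 = 0.881964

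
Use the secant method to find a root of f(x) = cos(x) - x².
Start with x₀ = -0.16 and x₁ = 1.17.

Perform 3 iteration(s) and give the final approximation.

f(x) = cos(x) - x²
x₀ = -0.16, x₁ = 1.17

Secant formula: x_{n+1} = x_n - f(x_n)(x_n - x_{n-1})/(f(x_n) - f(x_{n-1}))

Iteration 1:
  f(-0.160000) = 0.961627
  f(1.170000) = -0.978748
  x_2 = 1.170000 - (-0.978748)×(1.170000 - (-0.160000))/(-0.978748 - 0.961627)
       = 0.499132
Iteration 2:
  f(1.170000) = -0.978748
  f(0.499132) = 0.628865
  x_3 = 0.499132 - 0.628865×(0.499132 - 1.170000)/(0.628865 - (-0.978748))
       = 0.761562
Iteration 3:
  f(0.499132) = 0.628865
  f(0.761562) = 0.143783
  x_4 = 0.761562 - 0.143783×(0.761562 - 0.499132)/(0.143783 - 0.628865)
       = 0.839348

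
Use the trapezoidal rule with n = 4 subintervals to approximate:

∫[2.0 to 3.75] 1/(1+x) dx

f(x) = 1/(1+x)
a = 2.0, b = 3.75, n = 4
h = (b - a)/n = 0.437500

Trapezoidal rule: (h/2)[f(x₀) + 2f(x₁) + 2f(x₂) + ... + f(xₙ)]

x_0 = 2.0000, f(x_0) = 0.333333, coefficient = 1
x_1 = 2.4375, f(x_1) = 0.290909, coefficient = 2
x_2 = 2.8750, f(x_2) = 0.258065, coefficient = 2
x_3 = 3.3125, f(x_3) = 0.231884, coefficient = 2
x_4 = 3.7500, f(x_4) = 0.210526, coefficient = 1

I ≈ (0.437500/2) × 2.105575 = 0.460595
Exact value: 0.459532
Error: 0.001062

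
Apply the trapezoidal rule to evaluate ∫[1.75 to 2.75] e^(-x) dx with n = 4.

f(x) = e^(-x)
a = 1.75, b = 2.75, n = 4
h = (b - a)/n = 0.250000

Trapezoidal rule: (h/2)[f(x₀) + 2f(x₁) + 2f(x₂) + ... + f(xₙ)]

x_0 = 1.7500, f(x_0) = 0.173774, coefficient = 1
x_1 = 2.0000, f(x_1) = 0.135335, coefficient = 2
x_2 = 2.2500, f(x_2) = 0.105399, coefficient = 2
x_3 = 2.5000, f(x_3) = 0.082085, coefficient = 2
x_4 = 2.7500, f(x_4) = 0.063928, coefficient = 1

I ≈ (0.250000/2) × 0.883341 = 0.110418
Exact value: 0.109846
Error: 0.000572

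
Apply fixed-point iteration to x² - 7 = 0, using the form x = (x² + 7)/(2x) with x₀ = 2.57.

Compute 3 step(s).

Equation: x² - 7 = 0
Fixed-point form: x = (x² + 7)/(2x)
x₀ = 2.57

x_1 = g(2.570000) = 2.646868
x_2 = g(2.646868) = 2.645752
x_3 = g(2.645752) = 2.645751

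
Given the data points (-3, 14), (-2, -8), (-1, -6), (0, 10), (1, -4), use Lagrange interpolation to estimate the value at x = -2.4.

Lagrange interpolation formula:
P(x) = Σ yᵢ × Lᵢ(x)
where Lᵢ(x) = Π_{j≠i} (x - xⱼ)/(xᵢ - xⱼ)

L_0(-2.4) = (-2.4 - (-2))/(-3 - (-2)) × (-2.4 - (-1))/(-3 - (-1)) × (-2.4 - 0)/(-3 - 0) × (-2.4 - 1)/(-3 - 1) = 0.190400
L_1(-2.4) = (-2.4 - (-3))/(-2 - (-3)) × (-2.4 - (-1))/(-2 - (-1)) × (-2.4 - 0)/(-2 - 0) × (-2.4 - 1)/(-2 - 1) = 1.142400
L_2(-2.4) = (-2.4 - (-3))/(-1 - (-3)) × (-2.4 - (-2))/(-1 - (-2)) × (-2.4 - 0)/(-1 - 0) × (-2.4 - 1)/(-1 - 1) = -0.489600
L_3(-2.4) = (-2.4 - (-3))/(0 - (-3)) × (-2.4 - (-2))/(0 - (-2)) × (-2.4 - (-1))/(0 - (-1)) × (-2.4 - 1)/(0 - 1) = 0.190400
L_4(-2.4) = (-2.4 - (-3))/(1 - (-3)) × (-2.4 - (-2))/(1 - (-2)) × (-2.4 - (-1))/(1 - (-1)) × (-2.4 - 0)/(1 - 0) = -0.033600

P(-2.4) = 14×L_0(-2.4) + (-8)×L_1(-2.4) + (-6)×L_2(-2.4) + 10×L_3(-2.4) + (-4)×L_4(-2.4)
P(-2.4) = -1.497600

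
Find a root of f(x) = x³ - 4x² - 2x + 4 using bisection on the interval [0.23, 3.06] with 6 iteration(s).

f(x) = x³ - 4x² - 2x + 4
Initial interval: [0.23, 3.06]

Iteration 1:
  c_1 = (0.230000 + 3.060000)/2 = 1.645000
  f(c_1) = f(1.645000) = -5.662689
  f(a) × f(c) < 0, new interval: [0.230000, 1.645000]
Iteration 2:
  c_2 = (0.230000 + 1.645000)/2 = 0.937500
  f(c_2) = f(0.937500) = -0.566650
  f(a) × f(c) < 0, new interval: [0.230000, 0.937500]
Iteration 3:
  c_3 = (0.230000 + 0.937500)/2 = 0.583750
  f(c_3) = f(0.583750) = 1.668365
  f(a) × f(c) ≥ 0, new interval: [0.583750, 0.937500]
Iteration 4:
  c_4 = (0.583750 + 0.937500)/2 = 0.760625
  f(c_4) = f(0.760625) = 0.604608
  f(a) × f(c) ≥ 0, new interval: [0.760625, 0.937500]
Iteration 5:
  c_5 = (0.760625 + 0.937500)/2 = 0.849063
  f(c_5) = f(0.849063) = 0.030342
  f(a) × f(c) ≥ 0, new interval: [0.849063, 0.937500]
Iteration 6:
  c_6 = (0.849063 + 0.937500)/2 = 0.893281
  f(c_6) = f(0.893281) = -0.265573
  f(a) × f(c) < 0, new interval: [0.849063, 0.893281]

After 6 iteration(s), the approximation is c_6 = 0.893281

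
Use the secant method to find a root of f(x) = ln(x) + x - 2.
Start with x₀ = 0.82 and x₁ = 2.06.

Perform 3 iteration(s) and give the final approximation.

f(x) = ln(x) + x - 2
x₀ = 0.82, x₁ = 2.06

Secant formula: x_{n+1} = x_n - f(x_n)(x_n - x_{n-1})/(f(x_n) - f(x_{n-1}))

Iteration 1:
  f(0.820000) = -1.378451
  f(2.060000) = 0.782706
  x_2 = 2.060000 - 0.782706×(2.060000 - 0.820000)/(0.782706 - (-1.378451))
       = 1.610909
Iteration 2:
  f(2.060000) = 0.782706
  f(1.610909) = 0.087708
  x_3 = 1.610909 - 0.087708×(1.610909 - 2.060000)/(0.087708 - 0.782706)
       = 1.554234
Iteration 3:
  f(1.610909) = 0.087708
  f(1.554234) = -0.004782
  x_4 = 1.554234 - (-0.004782)×(1.554234 - 1.610909)/(-0.004782 - 0.087708)
       = 1.557165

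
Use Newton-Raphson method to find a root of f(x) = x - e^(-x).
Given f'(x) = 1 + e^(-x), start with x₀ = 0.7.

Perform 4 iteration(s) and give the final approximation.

f(x) = x - e^(-x)
f'(x) = 1 + e^(-x)
x₀ = 0.7

Newton-Raphson formula: x_{n+1} = x_n - f(x_n)/f'(x_n)

Iteration 1:
  f(0.700000) = 0.203415
  f'(0.700000) = 1.496585
  x_1 = 0.700000 - 0.203415/1.496585 = 0.564081
Iteration 2:
  f(0.564081) = -0.004802
  f'(0.564081) = 1.568883
  x_2 = 0.564081 - (-0.004802)/1.568883 = 0.567142
Iteration 3:
  f(0.567142) = -0.000003
  f'(0.567142) = 1.567144
  x_3 = 0.567142 - (-0.000003)/1.567144 = 0.567143
Iteration 4:
  f(0.567143) = 0.000000
  f'(0.567143) = 1.567143
  x_4 = 0.567143 - 0.000000/1.567143 = 0.567143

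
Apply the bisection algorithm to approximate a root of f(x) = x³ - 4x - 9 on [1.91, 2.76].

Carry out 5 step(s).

f(x) = x³ - 4x - 9
Initial interval: [1.91, 2.76]

Iteration 1:
  c_1 = (1.910000 + 2.760000)/2 = 2.335000
  f(c_1) = f(2.335000) = -5.609055
  f(a) × f(c) ≥ 0, new interval: [2.335000, 2.760000]
Iteration 2:
  c_2 = (2.335000 + 2.760000)/2 = 2.547500
  f(c_2) = f(2.547500) = -2.657346
  f(a) × f(c) ≥ 0, new interval: [2.547500, 2.760000]
Iteration 3:
  c_3 = (2.547500 + 2.760000)/2 = 2.653750
  f(c_3) = f(2.653750) = -0.926260
  f(a) × f(c) ≥ 0, new interval: [2.653750, 2.760000]
Iteration 4:
  c_4 = (2.653750 + 2.760000)/2 = 2.706875
  f(c_4) = f(2.706875) = 0.006239
  f(a) × f(c) < 0, new interval: [2.653750, 2.706875]
Iteration 5:
  c_5 = (2.653750 + 2.706875)/2 = 2.680312
  f(c_5) = f(2.680312) = -0.465684
  f(a) × f(c) ≥ 0, new interval: [2.680312, 2.706875]

After 5 iteration(s), the approximation is c_5 = 2.680312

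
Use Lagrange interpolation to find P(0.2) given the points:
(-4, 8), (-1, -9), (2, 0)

Lagrange interpolation formula:
P(x) = Σ yᵢ × Lᵢ(x)
where Lᵢ(x) = Π_{j≠i} (x - xⱼ)/(xᵢ - xⱼ)

L_0(0.2) = (0.2 - (-1))/(-4 - (-1)) × (0.2 - 2)/(-4 - 2) = -0.120000
L_1(0.2) = (0.2 - (-4))/(-1 - (-4)) × (0.2 - 2)/(-1 - 2) = 0.840000
L_2(0.2) = (0.2 - (-4))/(2 - (-4)) × (0.2 - (-1))/(2 - (-1)) = 0.280000

P(0.2) = 8×L_0(0.2) + (-9)×L_1(0.2) + 0×L_2(0.2)
P(0.2) = -8.520000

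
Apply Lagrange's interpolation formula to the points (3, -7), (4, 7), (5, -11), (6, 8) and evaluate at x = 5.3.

Lagrange interpolation formula:
P(x) = Σ yᵢ × Lᵢ(x)
where Lᵢ(x) = Π_{j≠i} (x - xⱼ)/(xᵢ - xⱼ)

L_0(5.3) = (5.3 - 4)/(3 - 4) × (5.3 - 5)/(3 - 5) × (5.3 - 6)/(3 - 6) = 0.045500
L_1(5.3) = (5.3 - 3)/(4 - 3) × (5.3 - 5)/(4 - 5) × (5.3 - 6)/(4 - 6) = -0.241500
L_2(5.3) = (5.3 - 3)/(5 - 3) × (5.3 - 4)/(5 - 4) × (5.3 - 6)/(5 - 6) = 1.046500
L_3(5.3) = (5.3 - 3)/(6 - 3) × (5.3 - 4)/(6 - 4) × (5.3 - 5)/(6 - 5) = 0.149500

P(5.3) = (-7)×L_0(5.3) + 7×L_1(5.3) + (-11)×L_2(5.3) + 8×L_3(5.3)
P(5.3) = -12.324500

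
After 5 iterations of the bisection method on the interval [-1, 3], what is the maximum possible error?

Bisection error bound: |error| ≤ (b-a)/2^n
|error| ≤ (3 - (-1))/2^5 = 4/2^5
|error| ≤ 0.1250000000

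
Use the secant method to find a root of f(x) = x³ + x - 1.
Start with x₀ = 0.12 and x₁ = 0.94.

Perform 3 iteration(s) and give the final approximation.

f(x) = x³ + x - 1
x₀ = 0.12, x₁ = 0.94

Secant formula: x_{n+1} = x_n - f(x_n)(x_n - x_{n-1})/(f(x_n) - f(x_{n-1}))

Iteration 1:
  f(0.120000) = -0.878272
  f(0.940000) = 0.770584
  x_2 = 0.940000 - 0.770584×(0.940000 - 0.120000)/(0.770584 - (-0.878272))
       = 0.556777
Iteration 2:
  f(0.940000) = 0.770584
  f(0.556777) = -0.270621
  x_3 = 0.556777 - (-0.270621)×(0.556777 - 0.940000)/(-0.270621 - 0.770584)
       = 0.656381
Iteration 3:
  f(0.556777) = -0.270621
  f(0.656381) = -0.060826
  x_4 = 0.656381 - (-0.060826)×(0.656381 - 0.556777)/(-0.060826 - (-0.270621))
       = 0.685259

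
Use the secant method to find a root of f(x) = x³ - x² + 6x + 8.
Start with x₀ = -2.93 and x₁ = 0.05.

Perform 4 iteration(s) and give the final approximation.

f(x) = x³ - x² + 6x + 8
x₀ = -2.93, x₁ = 0.05

Secant formula: x_{n+1} = x_n - f(x_n)(x_n - x_{n-1})/(f(x_n) - f(x_{n-1}))

Iteration 1:
  f(-2.930000) = -43.318657
  f(0.050000) = 8.297625
  x_2 = 0.050000 - 8.297625×(0.050000 - (-2.930000))/(8.297625 - (-43.318657))
       = -0.429053
Iteration 2:
  f(0.050000) = 8.297625
  f(-0.429053) = 5.162614
  x_3 = -0.429053 - 5.162614×(-0.429053 - 0.050000)/(5.162614 - 8.297625)
       = -1.217938
Iteration 3:
  f(-0.429053) = 5.162614
  f(-1.217938) = -2.597662
  x_4 = -1.217938 - (-2.597662)×(-1.217938 - (-0.429053))/(-2.597662 - 5.162614)
       = -0.953868
Iteration 4:
  f(-1.217938) = -2.597662
  f(-0.953868) = 0.499036
  x_5 = -0.953868 - 0.499036×(-0.953868 - (-1.217938))/(0.499036 - (-2.597662))
       = -0.996423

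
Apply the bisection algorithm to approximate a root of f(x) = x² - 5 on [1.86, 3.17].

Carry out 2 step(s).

f(x) = x² - 5
Initial interval: [1.86, 3.17]

Iteration 1:
  c_1 = (1.860000 + 3.170000)/2 = 2.515000
  f(c_1) = f(2.515000) = 1.325225
  f(a) × f(c) < 0, new interval: [1.860000, 2.515000]
Iteration 2:
  c_2 = (1.860000 + 2.515000)/2 = 2.187500
  f(c_2) = f(2.187500) = -0.214844
  f(a) × f(c) ≥ 0, new interval: [2.187500, 2.515000]

After 2 iteration(s), the approximation is c_2 = 2.187500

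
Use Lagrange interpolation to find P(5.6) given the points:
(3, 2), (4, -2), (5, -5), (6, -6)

Lagrange interpolation formula:
P(x) = Σ yᵢ × Lᵢ(x)
where Lᵢ(x) = Π_{j≠i} (x - xⱼ)/(xᵢ - xⱼ)

L_0(5.6) = (5.6 - 4)/(3 - 4) × (5.6 - 5)/(3 - 5) × (5.6 - 6)/(3 - 6) = 0.064000
L_1(5.6) = (5.6 - 3)/(4 - 3) × (5.6 - 5)/(4 - 5) × (5.6 - 6)/(4 - 6) = -0.312000
L_2(5.6) = (5.6 - 3)/(5 - 3) × (5.6 - 4)/(5 - 4) × (5.6 - 6)/(5 - 6) = 0.832000
L_3(5.6) = (5.6 - 3)/(6 - 3) × (5.6 - 4)/(6 - 4) × (5.6 - 5)/(6 - 5) = 0.416000

P(5.6) = 2×L_0(5.6) + (-2)×L_1(5.6) + (-5)×L_2(5.6) + (-6)×L_3(5.6)
P(5.6) = -5.904000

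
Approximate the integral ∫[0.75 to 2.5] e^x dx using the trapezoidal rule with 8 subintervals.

f(x) = e^x
a = 0.75, b = 2.5, n = 8
h = (b - a)/n = 0.218750

Trapezoidal rule: (h/2)[f(x₀) + 2f(x₁) + 2f(x₂) + ... + f(xₙ)]

x_0 = 0.7500, f(x_0) = 2.117000, coefficient = 1
x_1 = 0.9688, f(x_1) = 2.634649, coefficient = 2
x_2 = 1.1875, f(x_2) = 3.278874, coefficient = 2
x_3 = 1.4062, f(x_3) = 4.080624, coefficient = 2
x_4 = 1.6250, f(x_4) = 5.078419, coefficient = 2
x_5 = 1.8438, f(x_5) = 6.320195, coefficient = 2
x_6 = 2.0625, f(x_6) = 7.865609, coefficient = 2
x_7 = 2.2812, f(x_7) = 9.788909, coefficient = 2
x_8 = 2.5000, f(x_8) = 12.182494, coefficient = 1

I ≈ (0.218750/2) × 92.394052 = 10.105599
Exact value: 10.065494
Error: 0.040105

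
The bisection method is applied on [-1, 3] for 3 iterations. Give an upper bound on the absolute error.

Bisection error bound: |error| ≤ (b-a)/2^n
|error| ≤ (3 - (-1))/2^3 = 4/2^3
|error| ≤ 0.5000000000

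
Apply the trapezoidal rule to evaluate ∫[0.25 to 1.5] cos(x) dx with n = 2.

f(x) = cos(x)
a = 0.25, b = 1.5, n = 2
h = (b - a)/n = 0.625000

Trapezoidal rule: (h/2)[f(x₀) + 2f(x₁) + 2f(x₂) + ... + f(xₙ)]

x_0 = 0.2500, f(x_0) = 0.968912, coefficient = 1
x_1 = 0.8750, f(x_1) = 0.640997, coefficient = 2
x_2 = 1.5000, f(x_2) = 0.070737, coefficient = 1

I ≈ (0.625000/2) × 2.321643 = 0.725514
Exact value: 0.750091
Error: 0.024577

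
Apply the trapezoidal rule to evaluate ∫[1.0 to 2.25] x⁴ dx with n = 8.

f(x) = x⁴
a = 1.0, b = 2.25, n = 8
h = (b - a)/n = 0.156250

Trapezoidal rule: (h/2)[f(x₀) + 2f(x₁) + 2f(x₂) + ... + f(xₙ)]

x_0 = 1.0000, f(x_0) = 1.000000, coefficient = 1
x_1 = 1.1562, f(x_1) = 1.787339, coefficient = 2
x_2 = 1.3125, f(x_2) = 2.967545, coefficient = 2
x_3 = 1.4688, f(x_3) = 4.653626, coefficient = 2
x_4 = 1.6250, f(x_4) = 6.972900, coefficient = 2
x_5 = 1.7812, f(x_5) = 10.066987, coefficient = 2
x_6 = 1.9375, f(x_6) = 14.091812, coefficient = 2
x_7 = 2.0938, f(x_7) = 19.217607, coefficient = 2
x_8 = 2.2500, f(x_8) = 25.628906, coefficient = 1

I ≈ (0.156250/2) × 146.144539 = 11.417542
Exact value: 11.333008
Error: 0.084534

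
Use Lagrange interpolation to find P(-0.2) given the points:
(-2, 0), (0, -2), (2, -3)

Lagrange interpolation formula:
P(x) = Σ yᵢ × Lᵢ(x)
where Lᵢ(x) = Π_{j≠i} (x - xⱼ)/(xᵢ - xⱼ)

L_0(-0.2) = (-0.2 - 0)/(-2 - 0) × (-0.2 - 2)/(-2 - 2) = 0.055000
L_1(-0.2) = (-0.2 - (-2))/(0 - (-2)) × (-0.2 - 2)/(0 - 2) = 0.990000
L_2(-0.2) = (-0.2 - (-2))/(2 - (-2)) × (-0.2 - 0)/(2 - 0) = -0.045000

P(-0.2) = 0×L_0(-0.2) + (-2)×L_1(-0.2) + (-3)×L_2(-0.2)
P(-0.2) = -1.845000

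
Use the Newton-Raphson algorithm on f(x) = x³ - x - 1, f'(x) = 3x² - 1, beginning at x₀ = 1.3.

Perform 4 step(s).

f(x) = x³ - x - 1
f'(x) = 3x² - 1
x₀ = 1.3

Newton-Raphson formula: x_{n+1} = x_n - f(x_n)/f'(x_n)

Iteration 1:
  f(1.300000) = -0.103000
  f'(1.300000) = 4.070000
  x_1 = 1.300000 - (-0.103000)/4.070000 = 1.325307
Iteration 2:
  f(1.325307) = 0.002514
  f'(1.325307) = 4.269317
  x_2 = 1.325307 - 0.002514/4.269317 = 1.324718
Iteration 3:
  f(1.324718) = 0.000001
  f'(1.324718) = 4.264636
  x_3 = 1.324718 - 0.000001/4.264636 = 1.324718
Iteration 4:
  f(1.324718) = 0.000000
  f'(1.324718) = 4.264633
  x_4 = 1.324718 - 0.000000/4.264633 = 1.324718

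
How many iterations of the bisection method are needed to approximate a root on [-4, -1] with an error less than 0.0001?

We need (b-a)/2^n ≤ 0.0001
(-1 - (-4))/2^n ≤ 0.0001
3/2^n ≤ 0.0001
2^n ≥ 30000
n ≥ log₂(30000) = 14.87
n ≥ 15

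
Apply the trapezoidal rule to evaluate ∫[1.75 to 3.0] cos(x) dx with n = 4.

f(x) = cos(x)
a = 1.75, b = 3.0, n = 4
h = (b - a)/n = 0.312500

Trapezoidal rule: (h/2)[f(x₀) + 2f(x₁) + 2f(x₂) + ... + f(xₙ)]

x_0 = 1.7500, f(x_0) = -0.178246, coefficient = 1
x_1 = 2.0625, f(x_1) = -0.472128, coefficient = 2
x_2 = 2.3750, f(x_2) = -0.720278, coefficient = 2
x_3 = 2.6875, f(x_3) = -0.898659, coefficient = 2
x_4 = 3.0000, f(x_4) = -0.989992, coefficient = 1

I ≈ (0.312500/2) × -5.350371 = -0.835995
Exact value: -0.842866
Error: 0.006870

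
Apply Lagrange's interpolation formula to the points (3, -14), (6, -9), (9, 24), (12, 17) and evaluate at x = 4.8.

Lagrange interpolation formula:
P(x) = Σ yᵢ × Lᵢ(x)
where Lᵢ(x) = Π_{j≠i} (x - xⱼ)/(xᵢ - xⱼ)

L_0(4.8) = (4.8 - 6)/(3 - 6) × (4.8 - 9)/(3 - 9) × (4.8 - 12)/(3 - 12) = 0.224000
L_1(4.8) = (4.8 - 3)/(6 - 3) × (4.8 - 9)/(6 - 9) × (4.8 - 12)/(6 - 12) = 1.008000
L_2(4.8) = (4.8 - 3)/(9 - 3) × (4.8 - 6)/(9 - 6) × (4.8 - 12)/(9 - 12) = -0.288000
L_3(4.8) = (4.8 - 3)/(12 - 3) × (4.8 - 6)/(12 - 6) × (4.8 - 9)/(12 - 9) = 0.056000

P(4.8) = (-14)×L_0(4.8) + (-9)×L_1(4.8) + 24×L_2(4.8) + 17×L_3(4.8)
P(4.8) = -18.168000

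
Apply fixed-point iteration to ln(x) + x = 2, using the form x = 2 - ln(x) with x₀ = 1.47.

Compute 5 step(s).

Equation: ln(x) + x = 2
Fixed-point form: x = 2 - ln(x)
x₀ = 1.47

x_1 = g(1.470000) = 1.614738
x_2 = g(1.614738) = 1.520828
x_3 = g(1.520828) = 1.580745
x_4 = g(1.580745) = 1.542104
x_5 = g(1.542104) = 1.566853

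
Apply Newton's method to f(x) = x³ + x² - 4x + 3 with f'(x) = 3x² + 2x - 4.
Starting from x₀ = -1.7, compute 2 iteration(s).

f(x) = x³ + x² - 4x + 3
f'(x) = 3x² + 2x - 4
x₀ = -1.7

Newton-Raphson formula: x_{n+1} = x_n - f(x_n)/f'(x_n)

Iteration 1:
  f(-1.700000) = 7.777000
  f'(-1.700000) = 1.270000
  x_1 = -1.700000 - 7.777000/1.270000 = -7.823622
Iteration 2:
  f(-7.823622) = -383.373016
  f'(-7.823622) = 163.979942
  x_2 = -7.823622 - (-383.373016)/163.979942 = -5.485696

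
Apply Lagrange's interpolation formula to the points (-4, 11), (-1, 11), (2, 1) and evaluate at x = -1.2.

Lagrange interpolation formula:
P(x) = Σ yᵢ × Lᵢ(x)
where Lᵢ(x) = Π_{j≠i} (x - xⱼ)/(xᵢ - xⱼ)

L_0(-1.2) = (-1.2 - (-1))/(-4 - (-1)) × (-1.2 - 2)/(-4 - 2) = 0.035556
L_1(-1.2) = (-1.2 - (-4))/(-1 - (-4)) × (-1.2 - 2)/(-1 - 2) = 0.995556
L_2(-1.2) = (-1.2 - (-4))/(2 - (-4)) × (-1.2 - (-1))/(2 - (-1)) = -0.031111

P(-1.2) = 11×L_0(-1.2) + 11×L_1(-1.2) + 1×L_2(-1.2)
P(-1.2) = 11.311111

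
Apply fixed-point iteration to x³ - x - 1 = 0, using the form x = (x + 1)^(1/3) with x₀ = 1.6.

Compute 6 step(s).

Equation: x³ - x - 1 = 0
Fixed-point form: x = (x + 1)^(1/3)
x₀ = 1.6

x_1 = g(1.600000) = 1.375069
x_2 = g(1.375069) = 1.334214
x_3 = g(1.334214) = 1.326519
x_4 = g(1.326519) = 1.325060
x_5 = g(1.325060) = 1.324783
x_6 = g(1.324783) = 1.324730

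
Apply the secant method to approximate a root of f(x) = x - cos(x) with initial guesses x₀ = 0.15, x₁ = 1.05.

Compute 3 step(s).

f(x) = x - cos(x)
x₀ = 0.15, x₁ = 1.05

Secant formula: x_{n+1} = x_n - f(x_n)(x_n - x_{n-1})/(f(x_n) - f(x_{n-1}))

Iteration 1:
  f(0.150000) = -0.838771
  f(1.050000) = 0.552429
  x_2 = 1.050000 - 0.552429×(1.050000 - 0.150000)/(0.552429 - (-0.838771))
       = 0.692621
Iteration 2:
  f(1.050000) = 0.552429
  f(0.692621) = -0.076954
  x_3 = 0.692621 - (-0.076954)×(0.692621 - 1.050000)/(-0.076954 - 0.552429)
       = 0.736317
Iteration 3:
  f(0.692621) = -0.076954
  f(0.736317) = -0.004629
  x_4 = 0.736317 - (-0.004629)×(0.736317 - 0.692621)/(-0.004629 - (-0.076954))
       = 0.739114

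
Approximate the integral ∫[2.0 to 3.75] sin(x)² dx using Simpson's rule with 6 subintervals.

f(x) = sin(x)²
a = 2.0, b = 3.75, n = 6
h = (b - a)/n = 0.291667

Simpson's rule: (h/3)[f(x₀) + 4f(x₁) + 2f(x₂) + ... + f(xₙ)]

x_0 = 2.0000, f(x_0) = 0.826822, coefficient = 1
x_1 = 2.2917, f(x_1) = 0.564349, coefficient = 4
x_2 = 2.5833, f(x_2) = 0.280593, coefficient = 2
x_3 = 2.8750, f(x_3) = 0.069404, coefficient = 4
x_4 = 3.1667, f(x_4) = 0.000629, coefficient = 2
x_5 = 3.4583, f(x_5) = 0.097014, coefficient = 4
x_6 = 3.7500, f(x_6) = 0.326682, coefficient = 1

I ≈ (0.291667/3) × 4.639015 = 0.451015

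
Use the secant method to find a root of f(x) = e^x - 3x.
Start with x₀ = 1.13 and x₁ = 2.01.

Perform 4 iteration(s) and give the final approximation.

f(x) = e^x - 3x
x₀ = 1.13, x₁ = 2.01

Secant formula: x_{n+1} = x_n - f(x_n)(x_n - x_{n-1})/(f(x_n) - f(x_{n-1}))

Iteration 1:
  f(1.130000) = -0.294343
  f(2.010000) = 1.433317
  x_2 = 2.010000 - 1.433317×(2.010000 - 1.130000)/(1.433317 - (-0.294343))
       = 1.279927
Iteration 2:
  f(2.010000) = 1.433317
  f(1.279927) = -0.243404
  x_3 = 1.279927 - (-0.243404)×(1.279927 - 2.010000)/(-0.243404 - 1.433317)
       = 1.385909
Iteration 3:
  f(1.279927) = -0.243404
  f(1.385909) = -0.159268
  x_4 = 1.385909 - (-0.159268)×(1.385909 - 1.279927)/(-0.159268 - (-0.243404))
       = 1.586532
Iteration 4:
  f(1.385909) = -0.159268
  f(1.586532) = 0.127177
  x_5 = 1.586532 - 0.127177×(1.586532 - 1.385909)/(0.127177 - (-0.159268))
       = 1.497459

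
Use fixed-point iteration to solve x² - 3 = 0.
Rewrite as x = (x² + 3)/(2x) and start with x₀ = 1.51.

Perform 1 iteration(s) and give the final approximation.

Equation: x² - 3 = 0
Fixed-point form: x = (x² + 3)/(2x)
x₀ = 1.51

x_1 = g(1.510000) = 1.748377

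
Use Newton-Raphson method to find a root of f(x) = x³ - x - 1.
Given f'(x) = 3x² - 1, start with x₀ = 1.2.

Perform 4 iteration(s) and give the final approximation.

f(x) = x³ - x - 1
f'(x) = 3x² - 1
x₀ = 1.2

Newton-Raphson formula: x_{n+1} = x_n - f(x_n)/f'(x_n)

Iteration 1:
  f(1.200000) = -0.472000
  f'(1.200000) = 3.320000
  x_1 = 1.200000 - (-0.472000)/3.320000 = 1.342169
Iteration 2:
  f(1.342169) = 0.075636
  f'(1.342169) = 4.404250
  x_2 = 1.342169 - 0.075636/4.404250 = 1.324995
Iteration 3:
  f(1.324995) = 0.001182
  f'(1.324995) = 4.266837
  x_3 = 1.324995 - 0.001182/4.266837 = 1.324718
Iteration 4:
  f(1.324718) = 0.000000
  f'(1.324718) = 4.264634
  x_4 = 1.324718 - 0.000000/4.264634 = 1.324718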